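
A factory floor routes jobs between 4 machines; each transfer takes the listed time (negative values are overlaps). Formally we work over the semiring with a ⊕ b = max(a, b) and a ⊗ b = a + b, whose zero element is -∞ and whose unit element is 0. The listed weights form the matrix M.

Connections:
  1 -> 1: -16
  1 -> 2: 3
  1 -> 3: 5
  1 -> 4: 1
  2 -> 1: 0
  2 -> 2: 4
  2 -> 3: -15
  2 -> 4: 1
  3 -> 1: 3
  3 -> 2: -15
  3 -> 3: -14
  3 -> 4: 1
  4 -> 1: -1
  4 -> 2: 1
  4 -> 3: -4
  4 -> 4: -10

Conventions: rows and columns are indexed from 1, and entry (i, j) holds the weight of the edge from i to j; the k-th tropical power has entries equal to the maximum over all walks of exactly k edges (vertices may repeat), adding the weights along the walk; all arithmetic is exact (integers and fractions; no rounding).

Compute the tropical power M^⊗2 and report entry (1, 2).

M^⊗2:
  [8, 7, -3, 6]
  [4, 8, 5, 5]
  [0, 6, 8, 4]
  [1, 5, 4, 2]
Key observation: the optimum is the walk 1->2->2, with weight 3 + 4 = 7.
Optimal value attained by: walk 1->2->2.
Answer: (M^⊗2)[1][2] = 7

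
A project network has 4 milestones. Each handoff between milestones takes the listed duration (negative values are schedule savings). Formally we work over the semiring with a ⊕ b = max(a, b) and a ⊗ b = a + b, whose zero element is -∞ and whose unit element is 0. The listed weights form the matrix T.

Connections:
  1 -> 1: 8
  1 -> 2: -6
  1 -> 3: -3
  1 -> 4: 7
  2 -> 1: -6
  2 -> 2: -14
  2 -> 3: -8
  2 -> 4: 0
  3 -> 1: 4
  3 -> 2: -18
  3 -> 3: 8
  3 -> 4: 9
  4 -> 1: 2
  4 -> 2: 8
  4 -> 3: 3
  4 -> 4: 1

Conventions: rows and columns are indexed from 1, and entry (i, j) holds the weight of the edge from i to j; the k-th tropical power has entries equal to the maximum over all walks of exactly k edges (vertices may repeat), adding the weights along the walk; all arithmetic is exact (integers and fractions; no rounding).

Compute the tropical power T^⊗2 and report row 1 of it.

T^⊗2:
  [16, 15, 10, 15]
  [2, 8, 3, 1]
  [12, 17, 16, 17]
  [10, 9, 11, 12]
Answer: row 1 of T^⊗2 = [16, 15, 10, 15]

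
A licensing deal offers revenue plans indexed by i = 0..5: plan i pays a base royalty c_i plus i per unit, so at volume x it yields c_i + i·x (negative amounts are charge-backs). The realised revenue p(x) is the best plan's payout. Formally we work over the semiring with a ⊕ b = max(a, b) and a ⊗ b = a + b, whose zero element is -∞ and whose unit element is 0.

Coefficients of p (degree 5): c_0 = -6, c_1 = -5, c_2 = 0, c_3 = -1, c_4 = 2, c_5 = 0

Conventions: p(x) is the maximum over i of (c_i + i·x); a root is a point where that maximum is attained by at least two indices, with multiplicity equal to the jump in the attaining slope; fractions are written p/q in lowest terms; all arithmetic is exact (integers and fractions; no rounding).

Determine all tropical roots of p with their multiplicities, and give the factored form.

hull edge (i=0, c=-6) to (i=2, c=0): slope 3, span 2
hull edge (i=2, c=0) to (i=4, c=2): slope 1, span 2
hull edge (i=4, c=2) to (i=5, c=0): slope -2, span 1
Factored form: p(x) = 0 ⊗ (x ⊕ (-3)) ⊗ (x ⊕ (-3)) ⊗ (x ⊕ (-1)) ⊗ (x ⊕ (-1)) ⊗ (x ⊕ 2)
Answer: roots = -3 (mult 2), -1 (mult 2), 2 (mult 1)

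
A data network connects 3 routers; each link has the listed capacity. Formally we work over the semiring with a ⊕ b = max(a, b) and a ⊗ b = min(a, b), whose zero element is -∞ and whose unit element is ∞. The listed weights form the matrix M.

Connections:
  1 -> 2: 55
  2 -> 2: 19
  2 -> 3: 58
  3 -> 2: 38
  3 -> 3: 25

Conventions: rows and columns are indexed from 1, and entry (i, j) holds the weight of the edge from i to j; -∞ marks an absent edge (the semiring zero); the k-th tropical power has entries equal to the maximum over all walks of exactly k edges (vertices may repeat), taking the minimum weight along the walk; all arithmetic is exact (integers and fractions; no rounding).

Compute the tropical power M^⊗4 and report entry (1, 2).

M^⊗2:
  [-∞, 19, 55]
  [-∞, 38, 25]
  [-∞, 25, 38]
M^⊗3:
  [-∞, 38, 25]
  [-∞, 25, 38]
  [-∞, 38, 25]
M^⊗4:
  [-∞, 25, 38]
  [-∞, 38, 25]
  [-∞, 25, 38]
Key observation: the optimum is the walk 1->2->3->3->2, with weight 55 min 58 min 25 min 38 = 25.
Optimal value attained by: walk 1->2->3->3->2.
Answer: (M^⊗4)[1][2] = 25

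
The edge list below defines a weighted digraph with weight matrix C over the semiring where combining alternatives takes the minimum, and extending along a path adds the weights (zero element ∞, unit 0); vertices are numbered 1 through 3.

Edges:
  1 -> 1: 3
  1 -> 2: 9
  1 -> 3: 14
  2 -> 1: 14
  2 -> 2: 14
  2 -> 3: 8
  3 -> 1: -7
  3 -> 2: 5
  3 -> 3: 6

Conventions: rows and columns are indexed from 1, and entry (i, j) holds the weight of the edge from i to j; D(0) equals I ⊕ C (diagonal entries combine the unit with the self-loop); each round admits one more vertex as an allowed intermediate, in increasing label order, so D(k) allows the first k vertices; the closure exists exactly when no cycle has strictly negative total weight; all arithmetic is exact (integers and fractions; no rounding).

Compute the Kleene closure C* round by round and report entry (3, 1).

D(0):
  [0, 9, 14]
  [14, 0, 8]
  [-7, 5, 0]
D(1):
  [0, 9, 14]
  [14, 0, 8]
  [-7, 2, 0]
D(2):
  [0, 9, 14]
  [14, 0, 8]
  [-7, 2, 0]
D(3):
  [0, 9, 14]
  [1, 0, 8]
  [-7, 2, 0]
Answer: C*[3][1] = -7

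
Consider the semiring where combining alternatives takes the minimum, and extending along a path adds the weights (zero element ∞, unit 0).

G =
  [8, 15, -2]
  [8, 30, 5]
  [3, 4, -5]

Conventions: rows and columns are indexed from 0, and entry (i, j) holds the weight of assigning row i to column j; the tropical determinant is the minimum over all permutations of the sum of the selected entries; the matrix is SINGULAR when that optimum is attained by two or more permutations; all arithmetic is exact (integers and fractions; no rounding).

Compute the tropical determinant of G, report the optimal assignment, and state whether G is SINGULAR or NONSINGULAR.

σ = (0, 1, 2): 8 + 30 + (-5) = 33
σ = (0, 2, 1): 8 + 5 + 4 = 17
σ = (1, 0, 2): 15 + 8 + (-5) = 18
σ = (1, 2, 0): 15 + 5 + 3 = 23
σ = (2, 0, 1): (-2) + 8 + 4 = 10
σ = (2, 1, 0): (-2) + 30 + 3 = 31
Optimal value attained by: σ = (2, 0, 1).
Answer: det⊕(G) = 10; verdict: NONSINGULAR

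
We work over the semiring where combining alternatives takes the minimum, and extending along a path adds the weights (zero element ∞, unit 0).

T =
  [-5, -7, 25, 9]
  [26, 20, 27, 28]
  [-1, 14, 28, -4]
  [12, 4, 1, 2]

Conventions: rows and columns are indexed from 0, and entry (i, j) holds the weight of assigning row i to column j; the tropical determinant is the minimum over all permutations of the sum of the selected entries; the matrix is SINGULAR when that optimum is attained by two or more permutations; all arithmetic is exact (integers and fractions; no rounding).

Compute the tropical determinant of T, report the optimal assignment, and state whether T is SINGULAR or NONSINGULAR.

σ = (0, 1, 2, 3): (-5) + 20 + 28 + 2 = 45
σ = (0, 1, 3, 2): (-5) + 20 + (-4) + 1 = 12
σ = (0, 2, 1, 3): (-5) + 27 + 14 + 2 = 38
σ = (0, 2, 3, 1): (-5) + 27 + (-4) + 4 = 22
σ = (0, 3, 1, 2): (-5) + 28 + 14 + 1 = 38
σ = (0, 3, 2, 1): (-5) + 28 + 28 + 4 = 55
σ = (1, 0, 2, 3): (-7) + 26 + 28 + 2 = 49
σ = (1, 0, 3, 2): (-7) + 26 + (-4) + 1 = 16
σ = (1, 2, 0, 3): (-7) + 27 + (-1) + 2 = 21
σ = (1, 2, 3, 0): (-7) + 27 + (-4) + 12 = 28
σ = (1, 3, 0, 2): (-7) + 28 + (-1) + 1 = 21
σ = (1, 3, 2, 0): (-7) + 28 + 28 + 12 = 61
σ = (2, 0, 1, 3): 25 + 26 + 14 + 2 = 67
σ = (2, 0, 3, 1): 25 + 26 + (-4) + 4 = 51
σ = (2, 1, 0, 3): 25 + 20 + (-1) + 2 = 46
σ = (2, 1, 3, 0): 25 + 20 + (-4) + 12 = 53
σ = (2, 3, 0, 1): 25 + 28 + (-1) + 4 = 56
σ = (2, 3, 1, 0): 25 + 28 + 14 + 12 = 79
σ = (3, 0, 1, 2): 9 + 26 + 14 + 1 = 50
σ = (3, 0, 2, 1): 9 + 26 + 28 + 4 = 67
σ = (3, 1, 0, 2): 9 + 20 + (-1) + 1 = 29
σ = (3, 1, 2, 0): 9 + 20 + 28 + 12 = 69
σ = (3, 2, 0, 1): 9 + 27 + (-1) + 4 = 39
σ = (3, 2, 1, 0): 9 + 27 + 14 + 12 = 62
Optimal value attained by: σ = (0, 1, 3, 2).
Answer: det⊕(T) = 12; verdict: NONSINGULAR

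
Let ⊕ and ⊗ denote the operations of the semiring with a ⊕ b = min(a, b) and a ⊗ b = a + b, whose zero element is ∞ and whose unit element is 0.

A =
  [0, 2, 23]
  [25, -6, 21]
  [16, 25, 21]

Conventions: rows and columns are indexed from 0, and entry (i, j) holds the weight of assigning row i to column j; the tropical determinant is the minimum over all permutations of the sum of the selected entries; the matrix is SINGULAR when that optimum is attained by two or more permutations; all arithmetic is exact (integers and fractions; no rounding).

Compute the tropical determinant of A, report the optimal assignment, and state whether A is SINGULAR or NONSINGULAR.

σ = (0, 1, 2): 0 + (-6) + 21 = 15
σ = (0, 2, 1): 0 + 21 + 25 = 46
σ = (1, 0, 2): 2 + 25 + 21 = 48
σ = (1, 2, 0): 2 + 21 + 16 = 39
σ = (2, 0, 1): 23 + 25 + 25 = 73
σ = (2, 1, 0): 23 + (-6) + 16 = 33
Optimal value attained by: σ = (0, 1, 2).
Answer: det⊕(A) = 15; verdict: NONSINGULAR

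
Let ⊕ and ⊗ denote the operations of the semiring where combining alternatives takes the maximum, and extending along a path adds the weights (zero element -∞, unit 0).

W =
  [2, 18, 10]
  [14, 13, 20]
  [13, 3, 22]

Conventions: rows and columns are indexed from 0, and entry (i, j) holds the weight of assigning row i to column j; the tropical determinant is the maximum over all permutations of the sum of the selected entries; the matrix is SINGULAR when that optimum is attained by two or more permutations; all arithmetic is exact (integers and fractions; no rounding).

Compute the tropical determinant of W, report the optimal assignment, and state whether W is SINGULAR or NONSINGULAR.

σ = (0, 1, 2): 2 + 13 + 22 = 37
σ = (0, 2, 1): 2 + 20 + 3 = 25
σ = (1, 0, 2): 18 + 14 + 22 = 54
σ = (1, 2, 0): 18 + 20 + 13 = 51
σ = (2, 0, 1): 10 + 14 + 3 = 27
σ = (2, 1, 0): 10 + 13 + 13 = 36
Optimal value attained by: σ = (1, 0, 2).
Answer: det⊕(W) = 54; verdict: NONSINGULAR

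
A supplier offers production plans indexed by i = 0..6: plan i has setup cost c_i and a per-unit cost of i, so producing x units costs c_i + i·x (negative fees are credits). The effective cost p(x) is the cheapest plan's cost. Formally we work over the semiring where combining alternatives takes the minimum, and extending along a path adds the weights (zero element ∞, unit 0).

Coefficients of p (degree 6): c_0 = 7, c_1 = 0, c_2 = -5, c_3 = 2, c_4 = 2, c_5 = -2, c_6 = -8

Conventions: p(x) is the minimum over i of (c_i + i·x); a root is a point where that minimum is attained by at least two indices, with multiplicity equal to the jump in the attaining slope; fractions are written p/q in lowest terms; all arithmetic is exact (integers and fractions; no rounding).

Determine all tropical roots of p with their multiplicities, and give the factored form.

hull edge (i=0, c=7) to (i=1, c=0): slope -7, span 1
hull edge (i=1, c=0) to (i=2, c=-5): slope -5, span 1
hull edge (i=2, c=-5) to (i=6, c=-8): slope -3/4, span 4
Factored form: p(x) = -8 ⊗ (x ⊕ 3/4) ⊗ (x ⊕ 3/4) ⊗ (x ⊕ 3/4) ⊗ (x ⊕ 3/4) ⊗ (x ⊕ 5) ⊗ (x ⊕ 7)
Answer: roots = 3/4 (mult 4), 5 (mult 1), 7 (mult 1)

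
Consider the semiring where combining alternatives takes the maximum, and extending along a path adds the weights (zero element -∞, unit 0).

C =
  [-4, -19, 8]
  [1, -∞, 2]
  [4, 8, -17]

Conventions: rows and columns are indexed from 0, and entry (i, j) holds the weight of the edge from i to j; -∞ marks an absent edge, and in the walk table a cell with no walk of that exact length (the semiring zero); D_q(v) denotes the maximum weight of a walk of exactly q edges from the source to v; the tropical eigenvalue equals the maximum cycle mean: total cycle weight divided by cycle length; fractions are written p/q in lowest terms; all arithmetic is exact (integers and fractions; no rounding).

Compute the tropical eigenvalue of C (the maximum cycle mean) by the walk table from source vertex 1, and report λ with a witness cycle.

q=0: [-∞, 0, -∞]
q=1: [1, -∞, 2]
q=2: [6, 10, 9]
q=3: [13, 17, 14]
Optimal cycle mean attained by: cycle 0->2->0, total 8 + 4, length 2.
Answer: λ = 6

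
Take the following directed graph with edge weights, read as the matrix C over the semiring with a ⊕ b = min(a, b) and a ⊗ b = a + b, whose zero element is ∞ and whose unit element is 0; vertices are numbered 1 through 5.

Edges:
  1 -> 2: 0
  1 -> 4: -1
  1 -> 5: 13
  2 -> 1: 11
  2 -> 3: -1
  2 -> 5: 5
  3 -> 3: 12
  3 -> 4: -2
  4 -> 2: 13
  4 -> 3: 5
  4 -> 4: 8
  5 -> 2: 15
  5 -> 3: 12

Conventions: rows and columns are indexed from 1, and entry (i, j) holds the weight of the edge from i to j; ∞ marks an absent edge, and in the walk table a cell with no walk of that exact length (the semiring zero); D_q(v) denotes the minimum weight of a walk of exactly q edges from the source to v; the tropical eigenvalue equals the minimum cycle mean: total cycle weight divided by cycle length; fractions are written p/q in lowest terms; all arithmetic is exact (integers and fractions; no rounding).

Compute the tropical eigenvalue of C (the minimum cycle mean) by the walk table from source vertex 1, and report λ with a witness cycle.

q=0: [0, ∞, ∞, ∞, ∞]
q=1: [∞, 0, ∞, -1, 13]
q=2: [11, 12, -1, 7, 5]
q=3: [23, 11, 11, -3, 17]
q=4: [22, 10, 2, 5, 16]
q=5: [21, 18, 9, 0, 15]
Optimal cycle mean attained by: cycle 3->4->3, total (-2) + 5, length 2.
Answer: λ = 3/2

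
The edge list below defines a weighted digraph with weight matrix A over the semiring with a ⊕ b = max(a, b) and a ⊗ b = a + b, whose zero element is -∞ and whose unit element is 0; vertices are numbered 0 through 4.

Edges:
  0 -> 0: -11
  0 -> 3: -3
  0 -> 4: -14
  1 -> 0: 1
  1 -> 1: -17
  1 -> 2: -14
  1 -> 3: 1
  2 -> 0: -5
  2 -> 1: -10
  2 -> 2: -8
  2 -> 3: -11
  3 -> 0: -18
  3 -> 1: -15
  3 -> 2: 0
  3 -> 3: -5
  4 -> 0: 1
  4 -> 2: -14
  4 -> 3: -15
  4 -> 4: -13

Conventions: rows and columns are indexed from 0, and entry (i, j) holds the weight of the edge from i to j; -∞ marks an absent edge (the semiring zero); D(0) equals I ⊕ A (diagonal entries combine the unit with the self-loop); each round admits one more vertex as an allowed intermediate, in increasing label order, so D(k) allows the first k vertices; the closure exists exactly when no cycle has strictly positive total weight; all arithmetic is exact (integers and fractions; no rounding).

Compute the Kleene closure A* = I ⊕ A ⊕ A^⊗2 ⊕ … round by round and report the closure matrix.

D(0):
  [0, -∞, -∞, -3, -14]
  [1, 0, -14, 1, -∞]
  [-5, -10, 0, -11, -∞]
  [-18, -15, 0, 0, -∞]
  [1, -∞, -14, -15, 0]
D(1):
  [0, -∞, -∞, -3, -14]
  [1, 0, -14, 1, -13]
  [-5, -10, 0, -8, -19]
  [-18, -15, 0, 0, -32]
  [1, -∞, -14, -2, 0]
D(2):
  [0, -∞, -∞, -3, -14]
  [1, 0, -14, 1, -13]
  [-5, -10, 0, -8, -19]
  [-14, -15, 0, 0, -28]
  [1, -∞, -14, -2, 0]
D(3):
  [0, -∞, -∞, -3, -14]
  [1, 0, -14, 1, -13]
  [-5, -10, 0, -8, -19]
  [-5, -10, 0, 0, -19]
  [1, -24, -14, -2, 0]
D(4):
  [0, -13, -3, -3, -14]
  [1, 0, 1, 1, -13]
  [-5, -10, 0, -8, -19]
  [-5, -10, 0, 0, -19]
  [1, -12, -2, -2, 0]
D(5):
  [0, -13, -3, -3, -14]
  [1, 0, 1, 1, -13]
  [-5, -10, 0, -8, -19]
  [-5, -10, 0, 0, -19]
  [1, -12, -2, -2, 0]
Answer: A* = [[0, -13, -3, -3, -14], [1, 0, 1, 1, -13], [-5, -10, 0, -8, -19], [-5, -10, 0, 0, -19], [1, -12, -2, -2, 0]]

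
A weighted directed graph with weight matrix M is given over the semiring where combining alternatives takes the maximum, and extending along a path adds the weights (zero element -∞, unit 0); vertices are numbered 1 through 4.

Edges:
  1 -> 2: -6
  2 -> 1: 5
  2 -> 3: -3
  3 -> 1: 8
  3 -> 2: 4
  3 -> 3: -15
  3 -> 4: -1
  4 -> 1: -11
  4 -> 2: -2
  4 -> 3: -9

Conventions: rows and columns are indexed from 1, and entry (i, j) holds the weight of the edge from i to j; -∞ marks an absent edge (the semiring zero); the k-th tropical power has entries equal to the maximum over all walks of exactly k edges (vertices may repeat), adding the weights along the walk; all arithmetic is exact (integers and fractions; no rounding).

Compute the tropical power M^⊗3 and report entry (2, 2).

M^⊗2:
  [-1, -∞, -9, -∞]
  [5, 1, -18, -4]
  [9, 2, 1, -16]
  [3, -5, -5, -10]
M^⊗3:
  [-1, -5, -24, -10]
  [6, -1, -2, -19]
  [9, 5, -1, 0]
  [3, -1, -8, -6]
Key observation: the optimum is the walk 2->3->1->2, with weight (-3) + 8 + (-6) = -1.
Optimal value attained by: walk 2->3->1->2.
Answer: (M^⊗3)[2][2] = -1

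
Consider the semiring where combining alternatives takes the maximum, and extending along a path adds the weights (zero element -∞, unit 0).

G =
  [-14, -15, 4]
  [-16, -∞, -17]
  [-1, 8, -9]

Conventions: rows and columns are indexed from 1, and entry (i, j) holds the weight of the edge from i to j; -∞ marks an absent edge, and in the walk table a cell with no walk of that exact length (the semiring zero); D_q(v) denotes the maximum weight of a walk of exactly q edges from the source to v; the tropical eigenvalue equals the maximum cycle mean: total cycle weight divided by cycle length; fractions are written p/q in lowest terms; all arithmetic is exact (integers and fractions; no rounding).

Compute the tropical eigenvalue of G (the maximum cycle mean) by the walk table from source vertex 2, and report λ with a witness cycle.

q=0: [-∞, 0, -∞]
q=1: [-16, -∞, -17]
q=2: [-18, -9, -12]
q=3: [-13, -4, -14]
Optimal cycle mean attained by: cycle 1->3->1, total 4 + (-1), length 2.
Answer: λ = 3/2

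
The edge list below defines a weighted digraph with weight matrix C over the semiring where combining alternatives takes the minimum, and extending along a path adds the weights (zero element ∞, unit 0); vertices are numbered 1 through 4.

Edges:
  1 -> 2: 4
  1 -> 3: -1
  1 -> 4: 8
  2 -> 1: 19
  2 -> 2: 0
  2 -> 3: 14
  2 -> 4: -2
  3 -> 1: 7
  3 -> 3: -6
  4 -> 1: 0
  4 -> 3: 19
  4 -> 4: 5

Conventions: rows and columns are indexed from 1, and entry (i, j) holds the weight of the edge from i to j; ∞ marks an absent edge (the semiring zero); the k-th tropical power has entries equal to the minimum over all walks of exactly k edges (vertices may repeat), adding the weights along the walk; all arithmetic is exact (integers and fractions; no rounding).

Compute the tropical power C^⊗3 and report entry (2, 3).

C^⊗2:
  [6, 4, -7, 2]
  [-2, 0, 8, -2]
  [1, 11, -12, 15]
  [5, 4, -1, 8]
C^⊗3:
  [0, 4, -13, 2]
  [-2, 0, -3, -2]
  [-5, 5, -18, 9]
  [6, 4, -7, 2]
Key observation: the optimum is the walk 2->4->1->3, with weight (-2) + 0 + (-1) = -3.
Optimal value attained by: walk 2->4->1->3.
Answer: (C^⊗3)[2][3] = -3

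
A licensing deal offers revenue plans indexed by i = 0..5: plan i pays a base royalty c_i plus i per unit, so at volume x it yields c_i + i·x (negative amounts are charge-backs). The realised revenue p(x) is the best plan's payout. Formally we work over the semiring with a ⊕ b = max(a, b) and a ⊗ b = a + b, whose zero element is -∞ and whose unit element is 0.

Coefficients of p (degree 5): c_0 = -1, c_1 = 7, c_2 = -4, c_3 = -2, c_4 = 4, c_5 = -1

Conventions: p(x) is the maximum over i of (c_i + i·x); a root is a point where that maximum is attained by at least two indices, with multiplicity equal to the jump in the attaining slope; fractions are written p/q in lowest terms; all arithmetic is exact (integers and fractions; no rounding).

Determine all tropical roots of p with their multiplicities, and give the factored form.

hull edge (i=0, c=-1) to (i=1, c=7): slope 8, span 1
hull edge (i=1, c=7) to (i=4, c=4): slope -1, span 3
hull edge (i=4, c=4) to (i=5, c=-1): slope -5, span 1
Factored form: p(x) = -1 ⊗ (x ⊕ (-8)) ⊗ (x ⊕ 1) ⊗ (x ⊕ 1) ⊗ (x ⊕ 1) ⊗ (x ⊕ 5)
Answer: roots = -8 (mult 1), 1 (mult 3), 5 (mult 1)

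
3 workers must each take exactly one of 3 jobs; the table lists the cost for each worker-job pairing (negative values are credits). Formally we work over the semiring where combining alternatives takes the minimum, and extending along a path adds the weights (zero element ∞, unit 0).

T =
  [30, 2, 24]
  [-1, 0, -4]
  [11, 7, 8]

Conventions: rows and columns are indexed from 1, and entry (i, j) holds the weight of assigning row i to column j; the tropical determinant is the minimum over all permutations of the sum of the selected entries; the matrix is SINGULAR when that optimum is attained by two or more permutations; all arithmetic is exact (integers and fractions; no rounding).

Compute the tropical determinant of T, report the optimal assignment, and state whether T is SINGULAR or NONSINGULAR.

σ = (1, 2, 3): 30 + 0 + 8 = 38
σ = (1, 3, 2): 30 + (-4) + 7 = 33
σ = (2, 1, 3): 2 + (-1) + 8 = 9
σ = (2, 3, 1): 2 + (-4) + 11 = 9
σ = (3, 1, 2): 24 + (-1) + 7 = 30
σ = (3, 2, 1): 24 + 0 + 11 = 35
Optimal value attained by: σ = (2, 1, 3).
Answer: det⊕(T) = 9; verdict: SINGULAR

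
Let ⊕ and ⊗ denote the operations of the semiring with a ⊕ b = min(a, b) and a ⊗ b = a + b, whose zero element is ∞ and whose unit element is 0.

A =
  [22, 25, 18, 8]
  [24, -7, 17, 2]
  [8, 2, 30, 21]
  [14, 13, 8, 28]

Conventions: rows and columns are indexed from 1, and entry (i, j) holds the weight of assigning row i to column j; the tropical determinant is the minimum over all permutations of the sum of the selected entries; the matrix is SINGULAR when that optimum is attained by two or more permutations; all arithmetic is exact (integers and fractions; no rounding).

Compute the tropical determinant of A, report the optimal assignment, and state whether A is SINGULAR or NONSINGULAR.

σ = (1, 2, 3, 4): 22 + (-7) + 30 + 28 = 73
σ = (1, 2, 4, 3): 22 + (-7) + 21 + 8 = 44
σ = (1, 3, 2, 4): 22 + 17 + 2 + 28 = 69
σ = (1, 3, 4, 2): 22 + 17 + 21 + 13 = 73
σ = (1, 4, 2, 3): 22 + 2 + 2 + 8 = 34
σ = (1, 4, 3, 2): 22 + 2 + 30 + 13 = 67
σ = (2, 1, 3, 4): 25 + 24 + 30 + 28 = 107
σ = (2, 1, 4, 3): 25 + 24 + 21 + 8 = 78
σ = (2, 3, 1, 4): 25 + 17 + 8 + 28 = 78
σ = (2, 3, 4, 1): 25 + 17 + 21 + 14 = 77
σ = (2, 4, 1, 3): 25 + 2 + 8 + 8 = 43
σ = (2, 4, 3, 1): 25 + 2 + 30 + 14 = 71
σ = (3, 1, 2, 4): 18 + 24 + 2 + 28 = 72
σ = (3, 1, 4, 2): 18 + 24 + 21 + 13 = 76
σ = (3, 2, 1, 4): 18 + (-7) + 8 + 28 = 47
σ = (3, 2, 4, 1): 18 + (-7) + 21 + 14 = 46
σ = (3, 4, 1, 2): 18 + 2 + 8 + 13 = 41
σ = (3, 4, 2, 1): 18 + 2 + 2 + 14 = 36
σ = (4, 1, 2, 3): 8 + 24 + 2 + 8 = 42
σ = (4, 1, 3, 2): 8 + 24 + 30 + 13 = 75
σ = (4, 2, 1, 3): 8 + (-7) + 8 + 8 = 17
σ = (4, 2, 3, 1): 8 + (-7) + 30 + 14 = 45
σ = (4, 3, 1, 2): 8 + 17 + 8 + 13 = 46
σ = (4, 3, 2, 1): 8 + 17 + 2 + 14 = 41
Optimal value attained by: σ = (4, 2, 1, 3).
Answer: det⊕(A) = 17; verdict: NONSINGULAR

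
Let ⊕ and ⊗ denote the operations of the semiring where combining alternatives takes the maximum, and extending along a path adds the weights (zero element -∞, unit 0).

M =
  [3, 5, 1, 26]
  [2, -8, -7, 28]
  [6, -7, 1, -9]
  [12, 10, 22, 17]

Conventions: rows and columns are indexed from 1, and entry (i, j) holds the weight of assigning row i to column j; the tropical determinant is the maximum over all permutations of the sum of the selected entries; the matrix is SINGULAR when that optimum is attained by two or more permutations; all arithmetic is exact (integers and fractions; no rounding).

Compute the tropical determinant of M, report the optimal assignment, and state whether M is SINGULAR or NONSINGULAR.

σ = (1, 2, 3, 4): 3 + (-8) + 1 + 17 = 13
σ = (1, 2, 4, 3): 3 + (-8) + (-9) + 22 = 8
σ = (1, 3, 2, 4): 3 + (-7) + (-7) + 17 = 6
σ = (1, 3, 4, 2): 3 + (-7) + (-9) + 10 = -3
σ = (1, 4, 2, 3): 3 + 28 + (-7) + 22 = 46
σ = (1, 4, 3, 2): 3 + 28 + 1 + 10 = 42
σ = (2, 1, 3, 4): 5 + 2 + 1 + 17 = 25
σ = (2, 1, 4, 3): 5 + 2 + (-9) + 22 = 20
σ = (2, 3, 1, 4): 5 + (-7) + 6 + 17 = 21
σ = (2, 3, 4, 1): 5 + (-7) + (-9) + 12 = 1
σ = (2, 4, 1, 3): 5 + 28 + 6 + 22 = 61
σ = (2, 4, 3, 1): 5 + 28 + 1 + 12 = 46
σ = (3, 1, 2, 4): 1 + 2 + (-7) + 17 = 13
σ = (3, 1, 4, 2): 1 + 2 + (-9) + 10 = 4
σ = (3, 2, 1, 4): 1 + (-8) + 6 + 17 = 16
σ = (3, 2, 4, 1): 1 + (-8) + (-9) + 12 = -4
σ = (3, 4, 1, 2): 1 + 28 + 6 + 10 = 45
σ = (3, 4, 2, 1): 1 + 28 + (-7) + 12 = 34
σ = (4, 1, 2, 3): 26 + 2 + (-7) + 22 = 43
σ = (4, 1, 3, 2): 26 + 2 + 1 + 10 = 39
σ = (4, 2, 1, 3): 26 + (-8) + 6 + 22 = 46
σ = (4, 2, 3, 1): 26 + (-8) + 1 + 12 = 31
σ = (4, 3, 1, 2): 26 + (-7) + 6 + 10 = 35
σ = (4, 3, 2, 1): 26 + (-7) + (-7) + 12 = 24
Optimal value attained by: σ = (2, 4, 1, 3).
Answer: det⊕(M) = 61; verdict: NONSINGULAR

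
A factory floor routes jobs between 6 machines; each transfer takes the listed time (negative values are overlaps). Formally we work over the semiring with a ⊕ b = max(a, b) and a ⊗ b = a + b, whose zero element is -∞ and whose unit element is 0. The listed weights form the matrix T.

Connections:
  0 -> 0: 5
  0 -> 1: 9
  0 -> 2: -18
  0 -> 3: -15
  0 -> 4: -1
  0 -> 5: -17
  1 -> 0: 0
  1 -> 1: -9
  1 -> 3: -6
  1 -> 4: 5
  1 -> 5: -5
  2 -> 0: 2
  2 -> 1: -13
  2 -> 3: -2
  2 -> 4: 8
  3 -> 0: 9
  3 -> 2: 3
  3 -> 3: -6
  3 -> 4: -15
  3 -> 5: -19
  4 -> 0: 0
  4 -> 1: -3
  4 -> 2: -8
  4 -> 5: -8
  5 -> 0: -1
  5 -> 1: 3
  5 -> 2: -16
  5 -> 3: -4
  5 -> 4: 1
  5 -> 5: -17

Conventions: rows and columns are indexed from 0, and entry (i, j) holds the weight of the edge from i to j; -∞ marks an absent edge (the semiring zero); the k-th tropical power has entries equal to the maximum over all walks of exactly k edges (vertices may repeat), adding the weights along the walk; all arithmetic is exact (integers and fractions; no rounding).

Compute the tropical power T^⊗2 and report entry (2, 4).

T^⊗2:
  [10, 14, -9, 3, 14, 4]
  [5, 9, -3, -9, -1, -3]
  [8, 11, 1, -8, 1, 0]
  [14, 18, -3, 1, 11, -8]
  [5, 9, -18, -9, 2, -8]
  [5, 8, -1, -3, 8, -2]
Key observation: the optimum is the walk 2->0->4, with weight 2 + (-1) = 1.
Optimal value attained by: walk 2->0->4.
Answer: (T^⊗2)[2][4] = 1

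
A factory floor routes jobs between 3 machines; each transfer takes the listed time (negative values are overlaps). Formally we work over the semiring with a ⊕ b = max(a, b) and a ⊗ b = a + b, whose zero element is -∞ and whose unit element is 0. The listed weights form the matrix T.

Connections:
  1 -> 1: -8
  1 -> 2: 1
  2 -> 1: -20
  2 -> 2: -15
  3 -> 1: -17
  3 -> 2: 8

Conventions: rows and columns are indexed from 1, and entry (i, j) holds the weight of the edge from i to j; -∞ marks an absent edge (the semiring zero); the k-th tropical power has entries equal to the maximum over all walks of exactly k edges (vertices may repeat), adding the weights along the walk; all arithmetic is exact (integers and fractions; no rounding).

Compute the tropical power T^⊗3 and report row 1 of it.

T^⊗2:
  [-16, -7, -∞]
  [-28, -19, -∞]
  [-12, -7, -∞]
T^⊗3:
  [-24, -15, -∞]
  [-36, -27, -∞]
  [-20, -11, -∞]
Answer: row 1 of T^⊗3 = [-24, -15, -∞]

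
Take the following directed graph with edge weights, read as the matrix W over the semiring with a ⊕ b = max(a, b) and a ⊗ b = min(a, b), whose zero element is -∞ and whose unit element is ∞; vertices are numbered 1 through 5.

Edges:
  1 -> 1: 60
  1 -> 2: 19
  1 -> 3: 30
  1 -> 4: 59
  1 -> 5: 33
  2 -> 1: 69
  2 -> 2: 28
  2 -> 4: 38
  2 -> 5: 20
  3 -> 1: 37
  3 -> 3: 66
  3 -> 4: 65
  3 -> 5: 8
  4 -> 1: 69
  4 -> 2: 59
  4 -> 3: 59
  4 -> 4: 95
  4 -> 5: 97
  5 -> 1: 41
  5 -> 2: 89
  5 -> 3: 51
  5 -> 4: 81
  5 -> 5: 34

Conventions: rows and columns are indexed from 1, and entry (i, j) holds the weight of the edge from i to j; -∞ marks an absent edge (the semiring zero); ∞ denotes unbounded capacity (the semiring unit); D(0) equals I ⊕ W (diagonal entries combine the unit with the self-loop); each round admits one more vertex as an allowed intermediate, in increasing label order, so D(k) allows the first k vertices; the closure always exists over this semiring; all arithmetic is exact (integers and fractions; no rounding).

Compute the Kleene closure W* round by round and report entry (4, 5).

D(0):
  [∞, 19, 30, 59, 33]
  [69, ∞, -∞, 38, 20]
  [37, -∞, ∞, 65, 8]
  [69, 59, 59, ∞, 97]
  [41, 89, 51, 81, ∞]
D(1):
  [∞, 19, 30, 59, 33]
  [69, ∞, 30, 59, 33]
  [37, 19, ∞, 65, 33]
  [69, 59, 59, ∞, 97]
  [41, 89, 51, 81, ∞]
D(2):
  [∞, 19, 30, 59, 33]
  [69, ∞, 30, 59, 33]
  [37, 19, ∞, 65, 33]
  [69, 59, 59, ∞, 97]
  [69, 89, 51, 81, ∞]
D(3):
  [∞, 19, 30, 59, 33]
  [69, ∞, 30, 59, 33]
  [37, 19, ∞, 65, 33]
  [69, 59, 59, ∞, 97]
  [69, 89, 51, 81, ∞]
D(4):
  [∞, 59, 59, 59, 59]
  [69, ∞, 59, 59, 59]
  [65, 59, ∞, 65, 65]
  [69, 59, 59, ∞, 97]
  [69, 89, 59, 81, ∞]
D(5):
  [∞, 59, 59, 59, 59]
  [69, ∞, 59, 59, 59]
  [65, 65, ∞, 65, 65]
  [69, 89, 59, ∞, 97]
  [69, 89, 59, 81, ∞]
Answer: W*[4][5] = 97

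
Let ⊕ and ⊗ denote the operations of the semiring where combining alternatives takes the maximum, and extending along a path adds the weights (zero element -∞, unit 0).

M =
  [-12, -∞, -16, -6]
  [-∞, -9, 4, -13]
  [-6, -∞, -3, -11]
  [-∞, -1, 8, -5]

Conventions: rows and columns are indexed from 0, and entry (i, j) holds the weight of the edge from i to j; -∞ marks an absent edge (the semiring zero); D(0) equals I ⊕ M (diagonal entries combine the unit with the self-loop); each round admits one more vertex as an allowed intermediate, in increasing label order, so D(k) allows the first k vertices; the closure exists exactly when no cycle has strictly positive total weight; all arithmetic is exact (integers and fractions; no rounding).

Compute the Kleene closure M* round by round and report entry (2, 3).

D(0):
  [0, -∞, -16, -6]
  [-∞, 0, 4, -13]
  [-6, -∞, 0, -11]
  [-∞, -1, 8, 0]
D(1):
  [0, -∞, -16, -6]
  [-∞, 0, 4, -13]
  [-6, -∞, 0, -11]
  [-∞, -1, 8, 0]
D(2):
  [0, -∞, -16, -6]
  [-∞, 0, 4, -13]
  [-6, -∞, 0, -11]
  [-∞, -1, 8, 0]
D(3):
  [0, -∞, -16, -6]
  [-2, 0, 4, -7]
  [-6, -∞, 0, -11]
  [2, -1, 8, 0]
D(4):
  [0, -7, 2, -6]
  [-2, 0, 4, -7]
  [-6, -12, 0, -11]
  [2, -1, 8, 0]
Answer: M*[2][3] = -11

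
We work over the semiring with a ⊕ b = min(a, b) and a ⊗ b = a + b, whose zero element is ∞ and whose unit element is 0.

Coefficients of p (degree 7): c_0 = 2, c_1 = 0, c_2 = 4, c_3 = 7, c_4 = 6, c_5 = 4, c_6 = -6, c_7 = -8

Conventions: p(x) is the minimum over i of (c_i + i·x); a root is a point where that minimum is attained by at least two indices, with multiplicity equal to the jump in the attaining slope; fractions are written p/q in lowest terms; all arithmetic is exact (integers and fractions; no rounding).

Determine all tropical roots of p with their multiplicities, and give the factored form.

hull edge (i=0, c=2) to (i=1, c=0): slope -2, span 1
hull edge (i=1, c=0) to (i=7, c=-8): slope -4/3, span 6
Factored form: p(x) = -8 ⊗ (x ⊕ 4/3) ⊗ (x ⊕ 4/3) ⊗ (x ⊕ 4/3) ⊗ (x ⊕ 4/3) ⊗ (x ⊕ 4/3) ⊗ (x ⊕ 4/3) ⊗ (x ⊕ 2)
Answer: roots = 4/3 (mult 6), 2 (mult 1)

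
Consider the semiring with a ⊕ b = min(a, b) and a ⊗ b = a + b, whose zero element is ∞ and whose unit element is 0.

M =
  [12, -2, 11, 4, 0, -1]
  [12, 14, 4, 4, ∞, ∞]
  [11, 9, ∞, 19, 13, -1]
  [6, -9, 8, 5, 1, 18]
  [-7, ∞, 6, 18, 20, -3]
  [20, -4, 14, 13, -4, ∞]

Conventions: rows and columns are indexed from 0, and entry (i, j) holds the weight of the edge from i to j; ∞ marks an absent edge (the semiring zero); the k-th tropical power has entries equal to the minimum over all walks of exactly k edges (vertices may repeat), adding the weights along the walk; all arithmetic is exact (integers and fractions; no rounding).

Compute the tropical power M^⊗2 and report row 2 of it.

M^⊗2:
  [-7, -5, 2, 2, -5, -3]
  [10, -5, 12, 9, 5, 3]
  [6, -5, 13, 12, -5, 10]
  [-6, -4, -5, -5, 6, -2]
  [5, -9, 4, -3, -7, -8]
  [-11, 4, 0, 0, 14, -7]
Answer: row 2 of M^⊗2 = [6, -5, 13, 12, -5, 10]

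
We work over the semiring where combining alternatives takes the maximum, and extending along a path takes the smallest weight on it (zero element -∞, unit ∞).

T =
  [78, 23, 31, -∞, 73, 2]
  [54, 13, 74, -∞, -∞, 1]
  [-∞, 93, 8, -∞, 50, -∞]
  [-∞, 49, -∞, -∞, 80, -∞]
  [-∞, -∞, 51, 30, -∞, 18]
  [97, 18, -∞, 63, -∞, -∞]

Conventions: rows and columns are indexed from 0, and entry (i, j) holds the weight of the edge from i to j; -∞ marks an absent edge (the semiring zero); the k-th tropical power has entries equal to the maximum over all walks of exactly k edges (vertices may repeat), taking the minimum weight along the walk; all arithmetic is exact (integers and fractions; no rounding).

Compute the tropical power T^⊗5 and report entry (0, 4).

T^⊗2:
  [78, 31, 51, 30, 73, 18]
  [54, 74, 31, 1, 54, 2]
  [54, 13, 74, 30, 8, 18]
  [49, 13, 51, 30, -∞, 18]
  [18, 51, 8, 18, 50, -∞]
  [78, 49, 31, -∞, 73, 2]
T^⊗3:
  [78, 51, 51, 30, 73, 18]
  [54, 31, 74, 30, 54, 18]
  [54, 74, 31, 18, 54, 8]
  [49, 51, 31, 18, 50, 2]
  [51, 18, 51, 30, 18, 18]
  [78, 31, 51, 30, 73, 18]
T^⊗4:
  [78, 51, 51, 30, 73, 18]
  [54, 74, 51, 30, 54, 18]
  [54, 31, 74, 30, 54, 18]
  [51, 31, 51, 30, 49, 18]
  [51, 51, 31, 18, 51, 18]
  [78, 51, 51, 30, 73, 18]
T^⊗5:
  [78, 51, 51, 30, 73, 18]
  [54, 51, 74, 30, 54, 18]
  [54, 74, 51, 30, 54, 18]
  [51, 51, 49, 30, 51, 18]
  [51, 31, 51, 30, 51, 18]
  [78, 51, 51, 30, 73, 18]
Key observation: the optimum is the walk 0->0->0->0->0->4, with weight 78 min 78 min 78 min 78 min 73 = 73.
Optimal value attained by: walk 0->0->0->0->0->4.
Answer: (T^⊗5)[0][4] = 73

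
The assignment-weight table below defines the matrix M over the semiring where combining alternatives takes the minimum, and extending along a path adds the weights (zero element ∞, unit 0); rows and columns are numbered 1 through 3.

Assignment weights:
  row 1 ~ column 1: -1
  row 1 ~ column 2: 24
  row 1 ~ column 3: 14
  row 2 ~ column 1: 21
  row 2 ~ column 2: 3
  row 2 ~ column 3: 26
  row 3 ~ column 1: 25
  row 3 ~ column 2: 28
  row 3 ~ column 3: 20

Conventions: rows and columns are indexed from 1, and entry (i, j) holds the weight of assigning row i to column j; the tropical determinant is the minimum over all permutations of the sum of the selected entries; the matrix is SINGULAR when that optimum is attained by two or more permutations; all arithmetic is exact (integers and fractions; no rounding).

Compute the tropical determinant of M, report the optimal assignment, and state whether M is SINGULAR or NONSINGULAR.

σ = (1, 2, 3): (-1) + 3 + 20 = 22
σ = (1, 3, 2): (-1) + 26 + 28 = 53
σ = (2, 1, 3): 24 + 21 + 20 = 65
σ = (2, 3, 1): 24 + 26 + 25 = 75
σ = (3, 1, 2): 14 + 21 + 28 = 63
σ = (3, 2, 1): 14 + 3 + 25 = 42
Optimal value attained by: σ = (1, 2, 3).
Answer: det⊕(M) = 22; verdict: NONSINGULAR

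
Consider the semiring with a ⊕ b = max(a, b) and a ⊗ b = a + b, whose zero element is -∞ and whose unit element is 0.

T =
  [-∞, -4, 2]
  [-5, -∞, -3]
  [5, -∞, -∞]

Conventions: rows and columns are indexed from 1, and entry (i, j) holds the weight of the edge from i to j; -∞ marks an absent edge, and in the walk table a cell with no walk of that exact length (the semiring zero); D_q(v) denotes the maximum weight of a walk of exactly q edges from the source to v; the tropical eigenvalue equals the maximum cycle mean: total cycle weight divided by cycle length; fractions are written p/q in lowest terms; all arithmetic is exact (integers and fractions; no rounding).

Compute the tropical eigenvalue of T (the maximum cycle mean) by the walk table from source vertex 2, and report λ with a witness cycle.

q=0: [-∞, 0, -∞]
q=1: [-5, -∞, -3]
q=2: [2, -9, -3]
q=3: [2, -2, 4]
Optimal cycle mean attained by: cycle 1->3->1, total 2 + 5, length 2.
Answer: λ = 7/2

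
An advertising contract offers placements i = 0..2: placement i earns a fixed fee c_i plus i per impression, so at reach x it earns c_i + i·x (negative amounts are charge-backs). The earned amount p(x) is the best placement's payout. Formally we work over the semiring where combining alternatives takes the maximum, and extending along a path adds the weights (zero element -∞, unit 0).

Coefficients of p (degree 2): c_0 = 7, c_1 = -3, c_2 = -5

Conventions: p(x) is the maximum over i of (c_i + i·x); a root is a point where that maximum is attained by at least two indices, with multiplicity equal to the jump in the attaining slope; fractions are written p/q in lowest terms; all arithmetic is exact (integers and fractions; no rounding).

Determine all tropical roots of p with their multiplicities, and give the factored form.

hull edge (i=0, c=7) to (i=2, c=-5): slope -6, span 2
Factored form: p(x) = -5 ⊗ (x ⊕ 6) ⊗ (x ⊕ 6)
Answer: roots = 6 (mult 2)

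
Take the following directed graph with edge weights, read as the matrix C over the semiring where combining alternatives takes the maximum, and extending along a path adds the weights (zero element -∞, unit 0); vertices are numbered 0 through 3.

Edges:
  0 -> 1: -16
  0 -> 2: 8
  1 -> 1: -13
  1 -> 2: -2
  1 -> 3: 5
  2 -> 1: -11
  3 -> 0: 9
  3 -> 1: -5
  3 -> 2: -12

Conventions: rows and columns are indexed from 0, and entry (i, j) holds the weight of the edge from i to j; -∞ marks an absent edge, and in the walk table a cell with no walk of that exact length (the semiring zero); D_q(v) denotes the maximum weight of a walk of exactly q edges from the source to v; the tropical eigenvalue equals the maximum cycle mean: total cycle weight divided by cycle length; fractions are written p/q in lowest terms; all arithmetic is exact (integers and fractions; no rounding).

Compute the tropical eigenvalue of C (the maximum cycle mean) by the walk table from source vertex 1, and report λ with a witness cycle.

q=0: [-∞, 0, -∞, -∞]
q=1: [-∞, -13, -2, 5]
q=2: [14, 0, -7, -8]
q=3: [1, -2, 22, 5]
q=4: [14, 11, 9, 3]
Optimal cycle mean attained by: cycle 0->2->1->3->0, total 8 + (-11) + 5 + 9, length 4.
Answer: λ = 11/4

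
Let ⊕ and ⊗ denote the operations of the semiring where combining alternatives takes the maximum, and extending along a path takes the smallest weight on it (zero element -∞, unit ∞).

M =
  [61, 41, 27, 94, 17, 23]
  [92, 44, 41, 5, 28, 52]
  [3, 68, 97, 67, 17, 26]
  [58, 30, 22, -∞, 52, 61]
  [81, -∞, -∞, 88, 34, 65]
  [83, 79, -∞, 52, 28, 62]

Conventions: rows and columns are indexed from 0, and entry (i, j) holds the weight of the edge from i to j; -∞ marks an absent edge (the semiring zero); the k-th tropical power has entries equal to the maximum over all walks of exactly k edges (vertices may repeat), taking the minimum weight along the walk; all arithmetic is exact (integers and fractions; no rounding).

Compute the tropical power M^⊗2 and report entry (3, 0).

M^⊗2:
  [61, 41, 41, 61, 52, 61]
  [61, 52, 41, 92, 28, 52]
  [68, 68, 97, 67, 52, 61]
  [61, 61, 30, 58, 34, 61]
  [65, 65, 27, 81, 52, 62]
  [79, 62, 41, 83, 52, 62]
Key observation: the optimum is the walk 3->5->0, with weight 61 min 83 = 61.
Optimal value attained by: walk 3->5->0.
Answer: (M^⊗2)[3][0] = 61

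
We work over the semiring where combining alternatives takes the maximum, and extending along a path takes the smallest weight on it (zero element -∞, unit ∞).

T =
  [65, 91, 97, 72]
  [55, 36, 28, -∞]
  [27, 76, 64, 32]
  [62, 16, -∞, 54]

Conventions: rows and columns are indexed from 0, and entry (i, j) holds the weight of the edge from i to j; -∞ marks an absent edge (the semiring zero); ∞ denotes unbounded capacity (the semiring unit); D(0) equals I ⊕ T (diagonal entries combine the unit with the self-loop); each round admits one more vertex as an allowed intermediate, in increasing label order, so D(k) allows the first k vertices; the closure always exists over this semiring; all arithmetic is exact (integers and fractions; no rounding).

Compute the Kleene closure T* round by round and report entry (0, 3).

D(0):
  [∞, 91, 97, 72]
  [55, ∞, 28, -∞]
  [27, 76, ∞, 32]
  [62, 16, -∞, ∞]
D(1):
  [∞, 91, 97, 72]
  [55, ∞, 55, 55]
  [27, 76, ∞, 32]
  [62, 62, 62, ∞]
D(2):
  [∞, 91, 97, 72]
  [55, ∞, 55, 55]
  [55, 76, ∞, 55]
  [62, 62, 62, ∞]
D(3):
  [∞, 91, 97, 72]
  [55, ∞, 55, 55]
  [55, 76, ∞, 55]
  [62, 62, 62, ∞]
D(4):
  [∞, 91, 97, 72]
  [55, ∞, 55, 55]
  [55, 76, ∞, 55]
  [62, 62, 62, ∞]
Answer: T*[0][3] = 72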